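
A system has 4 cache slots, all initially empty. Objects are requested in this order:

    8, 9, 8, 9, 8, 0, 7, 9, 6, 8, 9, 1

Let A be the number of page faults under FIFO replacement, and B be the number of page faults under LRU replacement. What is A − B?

Under FIFO: F F . . . F F . F F F F → 8 faults.
Under LRU: F F . . . F F . F F . F → 7 faults.
A − B = 8 − 7 = 1.

1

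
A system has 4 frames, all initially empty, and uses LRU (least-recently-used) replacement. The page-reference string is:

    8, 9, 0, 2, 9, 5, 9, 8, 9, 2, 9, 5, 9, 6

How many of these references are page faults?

7

8 → fault, frames {8}
9 → fault, frames {8,9}
0 → fault, frames {8,9,0}
2 → fault, frames {8,9,0,2}
9 → hit
5 → fault, evict 8, frames {0,2,9,5}
9 → hit
8 → fault, evict 0, frames {2,5,9,8}
9 → hit
2 → hit
9 → hit
5 → hit
9 → hit
6 → fault, evict 8, frames {2,5,9,6}
Page faults: 7.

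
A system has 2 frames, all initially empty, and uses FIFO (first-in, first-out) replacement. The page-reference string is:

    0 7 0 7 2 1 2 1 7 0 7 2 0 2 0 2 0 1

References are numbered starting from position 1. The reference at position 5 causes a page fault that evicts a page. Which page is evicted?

0

pos 1: 0 -> fault, frames (0)
pos 2: 7 -> fault, frames (0 7)
pos 3: 0 -> hit
pos 4: 7 -> hit
pos 5: 2 -> fault, evict 0, frames (7 2)
At position 5, page 0 is evicted.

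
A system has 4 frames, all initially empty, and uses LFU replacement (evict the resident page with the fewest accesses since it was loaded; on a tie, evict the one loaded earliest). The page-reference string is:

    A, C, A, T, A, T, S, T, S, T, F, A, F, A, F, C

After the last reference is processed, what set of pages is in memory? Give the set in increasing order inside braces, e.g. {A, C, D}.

{A, C, F, T}

A -> fault, frames {A}
C -> fault, frames {A,C}
A -> hit
T -> fault, frames {A,C,T}
A -> hit
T -> hit
S -> fault, frames {A,C,T,S}
T -> hit
S -> hit
T -> hit
F -> fault, evict C, frames {A,T,S,F}
A -> hit
F -> hit
A -> hit
F -> hit
C -> fault, evict S, frames {A,T,F,C}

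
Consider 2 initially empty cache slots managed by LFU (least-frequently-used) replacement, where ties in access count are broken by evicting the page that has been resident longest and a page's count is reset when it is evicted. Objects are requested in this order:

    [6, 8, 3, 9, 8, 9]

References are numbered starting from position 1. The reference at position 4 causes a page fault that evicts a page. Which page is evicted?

pos 1: 6: fault, frames {6}
pos 2: 8: fault, frames {6,8}
pos 3: 3: fault, evict 6, frames {8,3}
pos 4: 9: fault, evict 8, frames {3,9}
At position 4, page 8 is evicted.

8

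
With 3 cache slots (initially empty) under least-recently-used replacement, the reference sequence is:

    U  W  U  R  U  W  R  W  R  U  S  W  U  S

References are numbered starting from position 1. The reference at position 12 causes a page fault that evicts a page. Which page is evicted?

pos 1: U: miss, frames (U)
pos 2: W: miss, frames (U W)
pos 3: U: hit
pos 4: R: miss, frames (W U R)
pos 5: U: hit
pos 6: W: hit
pos 7: R: hit
pos 8: W: hit
pos 9: R: hit
pos 10: U: hit
pos 11: S: miss, evict W, frames (R U S)
pos 12: W: miss, evict R, frames (U S W)
At position 12, page R is evicted.

R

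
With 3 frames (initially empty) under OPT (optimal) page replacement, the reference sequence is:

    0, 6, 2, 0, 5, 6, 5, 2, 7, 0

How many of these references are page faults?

6

0: miss, frames (0)
6: miss, frames (0 6)
2: miss, frames (0 6 2)
0: hit
5: miss, evict 0, frames (6 2 5)
6: hit
5: hit
2: hit
7: miss, evict 5, frames (6 2 7)
0: miss, evict 7, frames (6 2 0)
Page faults: 6.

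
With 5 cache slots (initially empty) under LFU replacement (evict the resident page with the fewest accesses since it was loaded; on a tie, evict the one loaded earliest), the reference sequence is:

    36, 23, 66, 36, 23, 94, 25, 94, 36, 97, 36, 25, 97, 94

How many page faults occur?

6

36 -> miss, frames {36}
23 -> miss, frames {36,23}
66 -> miss, frames {36,23,66}
36 -> hit
23 -> hit
94 -> miss, frames {36,23,66,94}
25 -> miss, frames {36,23,66,94,25}
94 -> hit
36 -> hit
97 -> miss, evict 66, frames {36,23,94,25,97}
36 -> hit
25 -> hit
97 -> hit
94 -> hit
Page faults: 6.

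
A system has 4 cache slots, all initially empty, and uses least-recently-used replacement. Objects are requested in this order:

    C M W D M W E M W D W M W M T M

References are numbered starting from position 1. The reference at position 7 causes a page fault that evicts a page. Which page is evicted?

pos 1: C -> fault, frames (C)
pos 2: M -> fault, frames (C M)
pos 3: W -> fault, frames (C M W)
pos 4: D -> fault, frames (C M W D)
pos 5: M -> hit
pos 6: W -> hit
pos 7: E -> fault, evict C, frames (D M W E)
At position 7, page C is evicted.

C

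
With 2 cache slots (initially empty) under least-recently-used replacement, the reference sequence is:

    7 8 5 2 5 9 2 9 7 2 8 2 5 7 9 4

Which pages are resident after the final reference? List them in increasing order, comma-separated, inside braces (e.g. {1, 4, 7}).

7 -> fault, frames (7)
8 -> fault, frames (7 8)
5 -> fault, evict 7, frames (8 5)
2 -> fault, evict 8, frames (5 2)
5 -> hit
9 -> fault, evict 2, frames (5 9)
2 -> fault, evict 5, frames (9 2)
9 -> hit
7 -> fault, evict 2, frames (9 7)
2 -> fault, evict 9, frames (7 2)
8 -> fault, evict 7, frames (2 8)
2 -> hit
5 -> fault, evict 8, frames (2 5)
7 -> fault, evict 2, frames (5 7)
9 -> fault, evict 5, frames (7 9)
4 -> fault, evict 7, frames (9 4)

{4, 9}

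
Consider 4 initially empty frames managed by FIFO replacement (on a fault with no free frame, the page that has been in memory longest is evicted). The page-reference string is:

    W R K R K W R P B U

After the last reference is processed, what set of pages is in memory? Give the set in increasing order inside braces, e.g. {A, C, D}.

W → fault, frames [W]
R → fault, frames [W, R]
K → fault, frames [W, R, K]
R → hit
K → hit
W → hit
R → hit
P → fault, frames [W, R, K, P]
B → fault, evict W, frames [R, K, P, B]
U → fault, evict R, frames [K, P, B, U]

{B, K, P, U}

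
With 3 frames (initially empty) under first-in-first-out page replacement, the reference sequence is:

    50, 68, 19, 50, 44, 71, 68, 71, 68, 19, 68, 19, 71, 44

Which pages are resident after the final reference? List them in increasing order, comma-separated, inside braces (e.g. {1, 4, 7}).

50 -> miss, frames (50)
68 -> miss, frames (50 68)
19 -> miss, frames (50 68 19)
50 -> hit
44 -> miss, evict 50, frames (68 19 44)
71 -> miss, evict 68, frames (19 44 71)
68 -> miss, evict 19, frames (44 71 68)
71 -> hit
68 -> hit
19 -> miss, evict 44, frames (71 68 19)
68 -> hit
19 -> hit
71 -> hit
44 -> miss, evict 71, frames (68 19 44)

{19, 44, 68}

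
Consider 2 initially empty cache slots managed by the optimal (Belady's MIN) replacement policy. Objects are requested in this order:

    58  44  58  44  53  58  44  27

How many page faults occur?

5

58 → miss, frames (58)
44 → miss, frames (58 44)
58 → hit
44 → hit
53 → miss, evict 44, frames (58 53)
58 → hit
44 → miss, evict 53, frames (58 44)
27 → miss, evict 44, frames (58 27)
Page faults: 5.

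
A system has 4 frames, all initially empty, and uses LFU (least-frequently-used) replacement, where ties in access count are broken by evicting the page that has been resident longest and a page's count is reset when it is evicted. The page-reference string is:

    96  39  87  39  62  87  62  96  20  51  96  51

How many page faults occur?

96 → miss, frames [96]
39 → miss, frames [96, 39]
87 → miss, frames [96, 39, 87]
39 → hit
62 → miss, frames [96, 39, 87, 62]
87 → hit
62 → hit
96 → hit
20 → miss, evict 96, frames [39, 87, 62, 20]
51 → miss, evict 20, frames [39, 87, 62, 51]
96 → miss, evict 51, frames [39, 87, 62, 96]
51 → miss, evict 96, frames [39, 87, 62, 51]
Page faults: 8.

8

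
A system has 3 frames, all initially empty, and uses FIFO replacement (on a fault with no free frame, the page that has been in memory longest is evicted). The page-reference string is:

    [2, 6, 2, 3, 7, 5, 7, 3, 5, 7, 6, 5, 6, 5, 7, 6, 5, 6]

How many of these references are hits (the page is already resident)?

12

2 → miss, frames {2}
6 → miss, frames {2,6}
2 → hit
3 → miss, frames {2,6,3}
7 → miss, evict 2, frames {6,3,7}
5 → miss, evict 6, frames {3,7,5}
7 → hit
3 → hit
5 → hit
7 → hit
6 → miss, evict 3, frames {7,5,6}
5 → hit
6 → hit
5 → hit
7 → hit
6 → hit
5 → hit
6 → hit
Hits: 12.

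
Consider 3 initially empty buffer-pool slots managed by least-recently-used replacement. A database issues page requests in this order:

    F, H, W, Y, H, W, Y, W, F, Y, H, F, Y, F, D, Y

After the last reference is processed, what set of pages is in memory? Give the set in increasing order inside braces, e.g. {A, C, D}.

{D, F, Y}

F -> fault, frames (F)
H -> fault, frames (F H)
W -> fault, frames (F H W)
Y -> fault, evict F, frames (H W Y)
H -> hit
W -> hit
Y -> hit
W -> hit
F -> fault, evict H, frames (Y W F)
Y -> hit
H -> fault, evict W, frames (F Y H)
F -> hit
Y -> hit
F -> hit
D -> fault, evict H, frames (Y F D)
Y -> hit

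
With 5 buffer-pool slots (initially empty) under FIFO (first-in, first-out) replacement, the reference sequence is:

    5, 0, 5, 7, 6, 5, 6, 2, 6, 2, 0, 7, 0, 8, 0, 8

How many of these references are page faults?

5 → fault, frames (5)
0 → fault, frames (5 0)
5 → hit
7 → fault, frames (5 0 7)
6 → fault, frames (5 0 7 6)
5 → hit
6 → hit
2 → fault, frames (5 0 7 6 2)
6 → hit
2 → hit
0 → hit
7 → hit
0 → hit
8 → fault, evict 5, frames (0 7 6 2 8)
0 → hit
8 → hit
Page faults: 6.

6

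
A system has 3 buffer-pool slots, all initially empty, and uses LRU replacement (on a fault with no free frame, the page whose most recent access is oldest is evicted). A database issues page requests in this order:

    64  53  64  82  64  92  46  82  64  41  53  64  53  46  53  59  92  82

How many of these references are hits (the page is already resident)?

64 → fault, frames [64]
53 → fault, frames [64, 53]
64 → hit
82 → fault, frames [53, 64, 82]
64 → hit
92 → fault, evict 53, frames [82, 64, 92]
46 → fault, evict 82, frames [64, 92, 46]
82 → fault, evict 64, frames [92, 46, 82]
64 → fault, evict 92, frames [46, 82, 64]
41 → fault, evict 46, frames [82, 64, 41]
53 → fault, evict 82, frames [64, 41, 53]
64 → hit
53 → hit
46 → fault, evict 41, frames [64, 53, 46]
53 → hit
59 → fault, evict 64, frames [46, 53, 59]
92 → fault, evict 46, frames [53, 59, 92]
82 → fault, evict 53, frames [59, 92, 82]
Hits: 5.

5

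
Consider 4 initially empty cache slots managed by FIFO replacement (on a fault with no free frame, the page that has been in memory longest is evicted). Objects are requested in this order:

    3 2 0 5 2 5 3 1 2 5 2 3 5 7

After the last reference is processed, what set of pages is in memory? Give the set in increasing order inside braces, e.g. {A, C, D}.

{1, 3, 5, 7}

3: miss, frames [3]
2: miss, frames [3, 2]
0: miss, frames [3, 2, 0]
5: miss, frames [3, 2, 0, 5]
2: hit
5: hit
3: hit
1: miss, evict 3, frames [2, 0, 5, 1]
2: hit
5: hit
2: hit
3: miss, evict 2, frames [0, 5, 1, 3]
5: hit
7: miss, evict 0, frames [5, 1, 3, 7]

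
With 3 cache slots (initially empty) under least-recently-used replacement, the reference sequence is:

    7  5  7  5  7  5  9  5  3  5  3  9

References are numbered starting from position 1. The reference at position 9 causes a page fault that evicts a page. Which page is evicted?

7

pos 1: 7 -> miss, frames {7}
pos 2: 5 -> miss, frames {7,5}
pos 3: 7 -> hit
pos 4: 5 -> hit
pos 5: 7 -> hit
pos 6: 5 -> hit
pos 7: 9 -> miss, frames {7,5,9}
pos 8: 5 -> hit
pos 9: 3 -> miss, evict 7, frames {9,5,3}
At position 9, page 7 is evicted.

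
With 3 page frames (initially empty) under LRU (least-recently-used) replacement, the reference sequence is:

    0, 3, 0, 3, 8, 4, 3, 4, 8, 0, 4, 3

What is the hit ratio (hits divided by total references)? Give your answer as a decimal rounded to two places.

0: miss, frames {0}
3: miss, frames {0,3}
0: hit
3: hit
8: miss, frames {0,3,8}
4: miss, evict 0, frames {3,8,4}
3: hit
4: hit
8: hit
0: miss, evict 3, frames {4,8,0}
4: hit
3: miss, evict 8, frames {0,4,3}
Hits: 6 of 12 references → 6/12 = 0.5000.

0.50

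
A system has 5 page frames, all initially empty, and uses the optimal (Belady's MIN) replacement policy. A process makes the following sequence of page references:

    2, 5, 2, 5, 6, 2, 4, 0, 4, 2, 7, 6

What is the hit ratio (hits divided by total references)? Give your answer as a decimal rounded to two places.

2: miss, frames (2)
5: miss, frames (2 5)
2: hit
5: hit
6: miss, frames (2 5 6)
2: hit
4: miss, frames (2 5 6 4)
0: miss, frames (2 5 6 4 0)
4: hit
2: hit
7: miss, evict 0, frames (2 5 6 4 7)
6: hit
Hits: 6 of 12 references → 6/12 = 0.5000.

0.50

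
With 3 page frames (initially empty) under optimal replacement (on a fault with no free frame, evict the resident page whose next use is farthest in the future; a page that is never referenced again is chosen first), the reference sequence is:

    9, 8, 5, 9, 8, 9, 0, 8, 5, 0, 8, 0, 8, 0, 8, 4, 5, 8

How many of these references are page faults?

9: miss, frames (9)
8: miss, frames (9 8)
5: miss, frames (9 8 5)
9: hit
8: hit
9: hit
0: miss, evict 9, frames (8 5 0)
8: hit
5: hit
0: hit
8: hit
0: hit
8: hit
0: hit
8: hit
4: miss, evict 0, frames (8 5 4)
5: hit
8: hit
Page faults: 5.

5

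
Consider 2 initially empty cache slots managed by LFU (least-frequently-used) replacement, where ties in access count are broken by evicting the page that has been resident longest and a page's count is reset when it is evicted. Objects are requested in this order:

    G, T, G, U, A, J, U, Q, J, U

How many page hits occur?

G -> miss, frames [G]
T -> miss, frames [G, T]
G -> hit
U -> miss, evict T, frames [G, U]
A -> miss, evict U, frames [G, A]
J -> miss, evict A, frames [G, J]
U -> miss, evict J, frames [G, U]
Q -> miss, evict U, frames [G, Q]
J -> miss, evict Q, frames [G, J]
U -> miss, evict J, frames [G, U]
Hits: 1.

1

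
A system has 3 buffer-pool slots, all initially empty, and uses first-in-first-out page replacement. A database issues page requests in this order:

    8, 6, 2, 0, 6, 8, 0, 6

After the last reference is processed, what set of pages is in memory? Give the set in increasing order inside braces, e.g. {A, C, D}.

{0, 6, 8}

8 → miss, frames (8)
6 → miss, frames (8 6)
2 → miss, frames (8 6 2)
0 → miss, evict 8, frames (6 2 0)
6 → hit
8 → miss, evict 6, frames (2 0 8)
0 → hit
6 → miss, evict 2, frames (0 8 6)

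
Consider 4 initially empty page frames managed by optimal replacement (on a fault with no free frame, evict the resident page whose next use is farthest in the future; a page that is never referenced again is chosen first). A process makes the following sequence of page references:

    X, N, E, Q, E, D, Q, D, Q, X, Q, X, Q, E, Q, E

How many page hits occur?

X → miss, frames {X}
N → miss, frames {X,N}
E → miss, frames {X,N,E}
Q → miss, frames {X,N,E,Q}
E → hit
D → miss, evict N, frames {X,E,Q,D}
Q → hit
D → hit
Q → hit
X → hit
Q → hit
X → hit
Q → hit
E → hit
Q → hit
E → hit
Hits: 11.

11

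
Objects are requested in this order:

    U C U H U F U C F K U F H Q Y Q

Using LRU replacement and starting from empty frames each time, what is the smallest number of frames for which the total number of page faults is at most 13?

f=1: 16 faults
f=2: 12 faults
f=3: 10 faults
f=4: 8 faults
f=5: 7 faults
f=6: 7 faults
f=7: 7 faults
Smallest f with faults ≤ 13 is 2.

2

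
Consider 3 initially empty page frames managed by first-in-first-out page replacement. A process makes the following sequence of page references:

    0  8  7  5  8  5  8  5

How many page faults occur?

4

0 -> miss, frames {0}
8 -> miss, frames {0,8}
7 -> miss, frames {0,8,7}
5 -> miss, evict 0, frames {8,7,5}
8 -> hit
5 -> hit
8 -> hit
5 -> hit
Page faults: 4.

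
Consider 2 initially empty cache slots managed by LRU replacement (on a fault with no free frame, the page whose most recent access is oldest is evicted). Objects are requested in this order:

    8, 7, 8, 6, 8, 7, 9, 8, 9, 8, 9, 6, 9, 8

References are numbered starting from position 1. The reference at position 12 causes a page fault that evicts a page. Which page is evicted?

pos 1: 8 → miss, frames {8}
pos 2: 7 → miss, frames {8,7}
pos 3: 8 → hit
pos 4: 6 → miss, evict 7, frames {8,6}
pos 5: 8 → hit
pos 6: 7 → miss, evict 6, frames {8,7}
pos 7: 9 → miss, evict 8, frames {7,9}
pos 8: 8 → miss, evict 7, frames {9,8}
pos 9: 9 → hit
pos 10: 8 → hit
pos 11: 9 → hit
pos 12: 6 → miss, evict 8, frames {9,6}
At position 12, page 8 is evicted.

8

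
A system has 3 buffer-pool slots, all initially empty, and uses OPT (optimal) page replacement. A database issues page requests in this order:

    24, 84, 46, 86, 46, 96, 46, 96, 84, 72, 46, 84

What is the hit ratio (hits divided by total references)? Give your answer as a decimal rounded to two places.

0.50

24: miss, frames [24]
84: miss, frames [24, 84]
46: miss, frames [24, 84, 46]
86: miss, evict 24, frames [84, 46, 86]
46: hit
96: miss, evict 86, frames [84, 46, 96]
46: hit
96: hit
84: hit
72: miss, evict 96, frames [84, 46, 72]
46: hit
84: hit
Hits: 6 of 12 references → 6/12 = 0.5000.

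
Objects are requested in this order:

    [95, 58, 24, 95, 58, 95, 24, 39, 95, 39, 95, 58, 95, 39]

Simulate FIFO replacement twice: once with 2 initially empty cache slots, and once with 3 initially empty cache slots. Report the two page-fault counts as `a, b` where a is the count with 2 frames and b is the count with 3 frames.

10, 6

2 frames: F F F F F . F F F . . F . F → 10 faults.
3 frames: F F F . . . . F F . . F . . → 6 faults.
6 < 10: adding a frame reduced faults, as is typical.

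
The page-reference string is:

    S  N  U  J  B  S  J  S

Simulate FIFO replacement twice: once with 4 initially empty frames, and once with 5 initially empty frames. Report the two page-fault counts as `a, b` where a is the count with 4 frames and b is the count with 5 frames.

4 frames: F F F F F F . . → 6 faults.
5 frames: F F F F F . . . → 5 faults.
5 < 6: adding a frame reduced faults, as is typical.

6, 5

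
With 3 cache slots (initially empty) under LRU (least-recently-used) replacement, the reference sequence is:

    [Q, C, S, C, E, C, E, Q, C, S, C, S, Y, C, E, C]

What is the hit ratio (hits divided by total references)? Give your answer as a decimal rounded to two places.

0.50

Q → miss, frames [Q]
C → miss, frames [Q, C]
S → miss, frames [Q, C, S]
C → hit
E → miss, evict Q, frames [S, C, E]
C → hit
E → hit
Q → miss, evict S, frames [C, E, Q]
C → hit
S → miss, evict E, frames [Q, C, S]
C → hit
S → hit
Y → miss, evict Q, frames [C, S, Y]
C → hit
E → miss, evict S, frames [Y, C, E]
C → hit
Hits: 8 of 16 references → 8/16 = 0.5000.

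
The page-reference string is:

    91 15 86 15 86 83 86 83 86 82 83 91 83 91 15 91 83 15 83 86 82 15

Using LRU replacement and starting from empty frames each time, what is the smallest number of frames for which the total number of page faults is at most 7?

f=1: 22 faults
f=2: 13 faults
f=3: 10 faults
f=4: 9 faults
f=5: 5 faults
Smallest f with faults ≤ 7 is 5.

5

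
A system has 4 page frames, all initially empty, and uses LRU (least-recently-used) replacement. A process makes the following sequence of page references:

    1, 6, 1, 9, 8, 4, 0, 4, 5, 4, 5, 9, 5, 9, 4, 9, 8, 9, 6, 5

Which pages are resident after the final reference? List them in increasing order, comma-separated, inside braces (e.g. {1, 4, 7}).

{5, 6, 8, 9}

1: fault, frames {1}
6: fault, frames {1,6}
1: hit
9: fault, frames {6,1,9}
8: fault, frames {6,1,9,8}
4: fault, evict 6, frames {1,9,8,4}
0: fault, evict 1, frames {9,8,4,0}
4: hit
5: fault, evict 9, frames {8,0,4,5}
4: hit
5: hit
9: fault, evict 8, frames {0,4,5,9}
5: hit
9: hit
4: hit
9: hit
8: fault, evict 0, frames {5,4,9,8}
9: hit
6: fault, evict 5, frames {4,8,9,6}
5: fault, evict 4, frames {8,9,6,5}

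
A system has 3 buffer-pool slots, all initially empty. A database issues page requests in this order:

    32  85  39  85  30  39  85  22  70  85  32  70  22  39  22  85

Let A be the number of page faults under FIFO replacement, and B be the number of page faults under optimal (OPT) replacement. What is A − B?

2

Under FIFO: F F F . F . . F F F F . F F . F → 11 faults.
Under OPT: F F F . F . . F F . F . . F . F → 9 faults.
A − B = 11 − 9 = 2.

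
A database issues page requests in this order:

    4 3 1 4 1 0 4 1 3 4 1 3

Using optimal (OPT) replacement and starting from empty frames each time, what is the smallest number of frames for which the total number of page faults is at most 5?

f=1: 12 faults
f=2: 7 faults
f=3: 5 faults
f=4: 4 faults
Smallest f with faults ≤ 5 is 3.

3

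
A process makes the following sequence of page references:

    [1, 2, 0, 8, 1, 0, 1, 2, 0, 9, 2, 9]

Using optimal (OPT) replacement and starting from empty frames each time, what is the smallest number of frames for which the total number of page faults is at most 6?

3

f=1: 12 faults
f=2: 7 faults
f=3: 6 faults
f=4: 5 faults
f=5: 5 faults
Smallest f with faults ≤ 6 is 3.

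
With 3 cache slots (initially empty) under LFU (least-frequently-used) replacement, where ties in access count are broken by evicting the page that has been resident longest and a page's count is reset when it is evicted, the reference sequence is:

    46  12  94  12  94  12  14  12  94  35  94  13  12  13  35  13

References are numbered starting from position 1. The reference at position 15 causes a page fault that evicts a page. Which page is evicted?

13

pos 1: 46: fault, frames (46)
pos 2: 12: fault, frames (46 12)
pos 3: 94: fault, frames (46 12 94)
pos 4: 12: hit
pos 5: 94: hit
pos 6: 12: hit
pos 7: 14: fault, evict 46, frames (12 94 14)
pos 8: 12: hit
pos 9: 94: hit
pos 10: 35: fault, evict 14, frames (12 94 35)
pos 11: 94: hit
pos 12: 13: fault, evict 35, frames (12 94 13)
pos 13: 12: hit
pos 14: 13: hit
pos 15: 35: fault, evict 13, frames (12 94 35)
At position 15, page 13 is evicted.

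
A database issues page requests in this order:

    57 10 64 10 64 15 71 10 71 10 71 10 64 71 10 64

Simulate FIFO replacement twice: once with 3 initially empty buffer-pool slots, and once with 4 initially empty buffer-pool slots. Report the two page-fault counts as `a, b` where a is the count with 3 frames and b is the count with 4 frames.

7, 5

3 frames: F F F . . F F F . . . . F . . . → 7 faults.
4 frames: F F F . . F F . . . . . . . . . → 5 faults.
5 < 7: adding a frame reduced faults, as is typical.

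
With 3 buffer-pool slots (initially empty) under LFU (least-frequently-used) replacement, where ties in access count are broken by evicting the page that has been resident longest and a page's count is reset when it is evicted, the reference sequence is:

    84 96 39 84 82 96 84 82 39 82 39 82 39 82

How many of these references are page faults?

84: fault, frames {84}
96: fault, frames {84,96}
39: fault, frames {84,96,39}
84: hit
82: fault, evict 96, frames {84,39,82}
96: fault, evict 39, frames {84,82,96}
84: hit
82: hit
39: fault, evict 96, frames {84,82,39}
82: hit
39: hit
82: hit
39: hit
82: hit
Page faults: 6.

6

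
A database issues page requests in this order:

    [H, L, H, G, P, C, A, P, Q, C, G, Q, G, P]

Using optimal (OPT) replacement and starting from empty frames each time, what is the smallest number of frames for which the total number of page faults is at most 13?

2

f=1: 14 faults
f=2: 10 faults
f=3: 8 faults
f=4: 7 faults
f=5: 7 faults
f=6: 7 faults
f=7: 7 faults
Smallest f with faults ≤ 13 is 2.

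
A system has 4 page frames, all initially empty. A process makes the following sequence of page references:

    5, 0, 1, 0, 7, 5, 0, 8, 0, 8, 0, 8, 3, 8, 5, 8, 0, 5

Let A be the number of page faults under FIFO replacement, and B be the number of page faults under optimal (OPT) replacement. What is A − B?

Under FIFO: F F F . F . . F . . . . F . F . F . → 8 faults.
Under OPT: F F F . F . . F . . . . F . . . . . → 6 faults.
A − B = 8 − 6 = 2.

2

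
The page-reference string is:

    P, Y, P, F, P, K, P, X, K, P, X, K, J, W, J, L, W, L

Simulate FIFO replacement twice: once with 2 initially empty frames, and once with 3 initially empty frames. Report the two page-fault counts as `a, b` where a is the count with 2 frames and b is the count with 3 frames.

11, 9

2 frames: F F . F F F . F . F . F F F . F . . → 11 faults.
3 frames: F F . F . F F F . . . . F F . F . . → 9 faults.
9 < 11: adding a frame reduced faults, as is typical.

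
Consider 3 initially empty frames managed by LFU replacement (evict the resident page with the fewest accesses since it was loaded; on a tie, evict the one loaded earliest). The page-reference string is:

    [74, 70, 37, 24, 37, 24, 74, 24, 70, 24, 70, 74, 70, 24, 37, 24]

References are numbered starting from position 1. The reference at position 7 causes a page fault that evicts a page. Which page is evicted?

70

pos 1: 74: miss, frames (74)
pos 2: 70: miss, frames (74 70)
pos 3: 37: miss, frames (74 70 37)
pos 4: 24: miss, evict 74, frames (70 37 24)
pos 5: 37: hit
pos 6: 24: hit
pos 7: 74: miss, evict 70, frames (37 24 74)
At position 7, page 70 is evicted.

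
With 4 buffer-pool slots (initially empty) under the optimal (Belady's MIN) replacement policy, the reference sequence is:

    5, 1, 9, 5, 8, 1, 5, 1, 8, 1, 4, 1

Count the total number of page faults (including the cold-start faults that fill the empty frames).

5

5 → fault, frames [5]
1 → fault, frames [5, 1]
9 → fault, frames [5, 1, 9]
5 → hit
8 → fault, frames [5, 1, 9, 8]
1 → hit
5 → hit
1 → hit
8 → hit
1 → hit
4 → fault, evict 8, frames [5, 1, 9, 4]
1 → hit
Page faults: 5.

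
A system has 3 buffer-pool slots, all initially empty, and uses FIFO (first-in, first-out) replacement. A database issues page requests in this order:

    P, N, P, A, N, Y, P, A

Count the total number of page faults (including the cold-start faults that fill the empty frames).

5

P -> miss, frames (P)
N -> miss, frames (P N)
P -> hit
A -> miss, frames (P N A)
N -> hit
Y -> miss, evict P, frames (N A Y)
P -> miss, evict N, frames (A Y P)
A -> hit
Page faults: 5.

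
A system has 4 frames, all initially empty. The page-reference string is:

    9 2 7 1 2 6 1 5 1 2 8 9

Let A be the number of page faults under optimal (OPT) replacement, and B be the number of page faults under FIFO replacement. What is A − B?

-2

Under OPT: F F F F . F . F . . F . → 7 faults.
Under FIFO: F F F F . F . F . F F F → 9 faults.
A − B = 7 − 9 = -2.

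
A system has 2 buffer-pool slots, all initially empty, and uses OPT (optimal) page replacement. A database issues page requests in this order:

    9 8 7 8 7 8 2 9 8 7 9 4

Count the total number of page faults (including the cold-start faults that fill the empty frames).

7

9: miss, frames {9}
8: miss, frames {9,8}
7: miss, evict 9, frames {8,7}
8: hit
7: hit
8: hit
2: miss, evict 7, frames {8,2}
9: miss, evict 2, frames {8,9}
8: hit
7: miss, evict 8, frames {9,7}
9: hit
4: miss, evict 7, frames {9,4}
Page faults: 7.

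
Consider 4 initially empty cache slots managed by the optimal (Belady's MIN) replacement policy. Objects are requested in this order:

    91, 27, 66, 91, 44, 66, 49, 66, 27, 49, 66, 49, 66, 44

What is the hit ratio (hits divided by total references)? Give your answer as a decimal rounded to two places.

0.64

91: fault, frames (91)
27: fault, frames (91 27)
66: fault, frames (91 27 66)
91: hit
44: fault, frames (91 27 66 44)
66: hit
49: fault, evict 91, frames (27 66 44 49)
66: hit
27: hit
49: hit
66: hit
49: hit
66: hit
44: hit
Hits: 9 of 14 references → 9/14 = 0.6429.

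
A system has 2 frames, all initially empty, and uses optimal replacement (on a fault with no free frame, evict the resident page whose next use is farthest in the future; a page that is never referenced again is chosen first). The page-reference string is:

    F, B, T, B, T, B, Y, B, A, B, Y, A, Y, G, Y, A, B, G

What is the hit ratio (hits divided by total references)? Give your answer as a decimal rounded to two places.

F -> miss, frames (F)
B -> miss, frames (F B)
T -> miss, evict F, frames (B T)
B -> hit
T -> hit
B -> hit
Y -> miss, evict T, frames (B Y)
B -> hit
A -> miss, evict Y, frames (B A)
B -> hit
Y -> miss, evict B, frames (A Y)
A -> hit
Y -> hit
G -> miss, evict A, frames (Y G)
Y -> hit
A -> miss, evict Y, frames (G A)
B -> miss, evict A, frames (G B)
G -> hit
Hits: 9 of 18 references → 9/18 = 0.5000.

0.50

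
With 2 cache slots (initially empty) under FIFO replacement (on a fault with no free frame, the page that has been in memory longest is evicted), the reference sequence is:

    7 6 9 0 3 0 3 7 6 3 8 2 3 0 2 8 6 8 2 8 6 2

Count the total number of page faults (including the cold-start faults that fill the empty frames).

19

7 -> fault, frames (7)
6 -> fault, frames (7 6)
9 -> fault, evict 7, frames (6 9)
0 -> fault, evict 6, frames (9 0)
3 -> fault, evict 9, frames (0 3)
0 -> hit
3 -> hit
7 -> fault, evict 0, frames (3 7)
6 -> fault, evict 3, frames (7 6)
3 -> fault, evict 7, frames (6 3)
8 -> fault, evict 6, frames (3 8)
2 -> fault, evict 3, frames (8 2)
3 -> fault, evict 8, frames (2 3)
0 -> fault, evict 2, frames (3 0)
2 -> fault, evict 3, frames (0 2)
8 -> fault, evict 0, frames (2 8)
6 -> fault, evict 2, frames (8 6)
8 -> hit
2 -> fault, evict 8, frames (6 2)
8 -> fault, evict 6, frames (2 8)
6 -> fault, evict 2, frames (8 6)
2 -> fault, evict 8, frames (6 2)
Page faults: 19.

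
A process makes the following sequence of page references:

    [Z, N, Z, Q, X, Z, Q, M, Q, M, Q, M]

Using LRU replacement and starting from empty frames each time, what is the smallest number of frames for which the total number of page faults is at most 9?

f=1: 12 faults
f=2: 7 faults
f=3: 5 faults
f=4: 5 faults
f=5: 5 faults
Smallest f with faults ≤ 9 is 2.

2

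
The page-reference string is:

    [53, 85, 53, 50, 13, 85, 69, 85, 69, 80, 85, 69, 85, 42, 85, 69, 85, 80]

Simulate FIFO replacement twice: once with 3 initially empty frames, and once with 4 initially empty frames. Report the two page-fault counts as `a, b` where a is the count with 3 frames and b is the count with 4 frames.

3 frames: F F . F F . F F . F . . . F . F F F → 11 faults.
4 frames: F F . F F . F . . F F . . F . . . . → 8 faults.
8 < 11: adding a frame reduced faults, as is typical.

11, 8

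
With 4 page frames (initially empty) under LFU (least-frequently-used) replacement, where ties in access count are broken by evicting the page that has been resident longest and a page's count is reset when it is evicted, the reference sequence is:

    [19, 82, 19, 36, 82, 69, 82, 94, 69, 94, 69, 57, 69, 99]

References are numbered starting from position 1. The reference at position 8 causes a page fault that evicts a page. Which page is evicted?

pos 1: 19 → miss, frames (19)
pos 2: 82 → miss, frames (19 82)
pos 3: 19 → hit
pos 4: 36 → miss, frames (19 82 36)
pos 5: 82 → hit
pos 6: 69 → miss, frames (19 82 36 69)
pos 7: 82 → hit
pos 8: 94 → miss, evict 36, frames (19 82 69 94)
At position 8, page 36 is evicted.

36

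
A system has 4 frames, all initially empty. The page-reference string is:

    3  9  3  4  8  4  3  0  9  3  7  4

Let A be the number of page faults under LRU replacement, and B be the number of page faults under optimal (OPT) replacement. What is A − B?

2

Under LRU: F F . F F . . F F . F F → 8 faults.
Under OPT: F F . F F . . F . . F . → 6 faults.
A − B = 8 − 6 = 2.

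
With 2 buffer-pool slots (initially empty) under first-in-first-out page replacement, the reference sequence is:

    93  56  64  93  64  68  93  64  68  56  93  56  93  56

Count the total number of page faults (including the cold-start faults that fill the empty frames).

8

93 → fault, frames (93)
56 → fault, frames (93 56)
64 → fault, evict 93, frames (56 64)
93 → fault, evict 56, frames (64 93)
64 → hit
68 → fault, evict 64, frames (93 68)
93 → hit
64 → fault, evict 93, frames (68 64)
68 → hit
56 → fault, evict 68, frames (64 56)
93 → fault, evict 64, frames (56 93)
56 → hit
93 → hit
56 → hit
Page faults: 8.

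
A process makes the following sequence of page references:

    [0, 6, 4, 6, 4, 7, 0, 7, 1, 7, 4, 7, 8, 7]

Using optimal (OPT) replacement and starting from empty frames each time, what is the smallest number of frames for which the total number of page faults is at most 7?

f=1: 14 faults
f=2: 8 faults
f=3: 6 faults
f=4: 6 faults
f=5: 6 faults
f=6: 6 faults
Smallest f with faults ≤ 7 is 3.

3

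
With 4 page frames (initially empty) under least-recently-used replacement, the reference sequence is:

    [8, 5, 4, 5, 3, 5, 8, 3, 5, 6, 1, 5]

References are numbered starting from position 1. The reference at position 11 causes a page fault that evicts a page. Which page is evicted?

pos 1: 8 → miss, frames {8}
pos 2: 5 → miss, frames {8,5}
pos 3: 4 → miss, frames {8,5,4}
pos 4: 5 → hit
pos 5: 3 → miss, frames {8,4,5,3}
pos 6: 5 → hit
pos 7: 8 → hit
pos 8: 3 → hit
pos 9: 5 → hit
pos 10: 6 → miss, evict 4, frames {8,3,5,6}
pos 11: 1 → miss, evict 8, frames {3,5,6,1}
At position 11, page 8 is evicted.

8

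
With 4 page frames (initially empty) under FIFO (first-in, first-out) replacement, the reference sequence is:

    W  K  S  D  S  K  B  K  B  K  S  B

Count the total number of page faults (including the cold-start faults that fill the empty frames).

W -> fault, frames (W)
K -> fault, frames (W K)
S -> fault, frames (W K S)
D -> fault, frames (W K S D)
S -> hit
K -> hit
B -> fault, evict W, frames (K S D B)
K -> hit
B -> hit
K -> hit
S -> hit
B -> hit
Page faults: 5.

5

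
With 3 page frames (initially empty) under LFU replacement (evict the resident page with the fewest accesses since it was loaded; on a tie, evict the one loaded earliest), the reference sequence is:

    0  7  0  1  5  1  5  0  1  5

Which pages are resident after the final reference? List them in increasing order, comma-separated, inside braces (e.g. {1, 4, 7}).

{0, 1, 5}

0 → miss, frames (0)
7 → miss, frames (0 7)
0 → hit
1 → miss, frames (0 7 1)
5 → miss, evict 7, frames (0 1 5)
1 → hit
5 → hit
0 → hit
1 → hit
5 → hit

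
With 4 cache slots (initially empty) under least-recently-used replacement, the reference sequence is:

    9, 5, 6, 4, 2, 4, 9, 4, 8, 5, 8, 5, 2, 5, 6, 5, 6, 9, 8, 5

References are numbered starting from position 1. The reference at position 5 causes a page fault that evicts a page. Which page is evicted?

9

pos 1: 9 → fault, frames (9)
pos 2: 5 → fault, frames (9 5)
pos 3: 6 → fault, frames (9 5 6)
pos 4: 4 → fault, frames (9 5 6 4)
pos 5: 2 → fault, evict 9, frames (5 6 4 2)
At position 5, page 9 is evicted.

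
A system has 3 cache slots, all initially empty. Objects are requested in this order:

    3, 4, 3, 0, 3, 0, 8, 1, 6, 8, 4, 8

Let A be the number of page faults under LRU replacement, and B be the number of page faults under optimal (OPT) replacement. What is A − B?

Under LRU: F F . F . . F F F . F . → 7 faults.
Under OPT: F F . F . . F F F . . . → 6 faults.
A − B = 7 − 6 = 1.

1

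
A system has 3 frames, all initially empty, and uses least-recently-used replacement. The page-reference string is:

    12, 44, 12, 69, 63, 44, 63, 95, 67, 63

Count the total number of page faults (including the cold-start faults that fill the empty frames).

12 -> miss, frames {12}
44 -> miss, frames {12,44}
12 -> hit
69 -> miss, frames {44,12,69}
63 -> miss, evict 44, frames {12,69,63}
44 -> miss, evict 12, frames {69,63,44}
63 -> hit
95 -> miss, evict 69, frames {44,63,95}
67 -> miss, evict 44, frames {63,95,67}
63 -> hit
Page faults: 7.

7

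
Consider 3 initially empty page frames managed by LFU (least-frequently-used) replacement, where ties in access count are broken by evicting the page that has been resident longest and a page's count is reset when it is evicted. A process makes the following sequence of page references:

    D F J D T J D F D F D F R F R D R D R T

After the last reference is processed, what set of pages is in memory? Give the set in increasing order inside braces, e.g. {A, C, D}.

{D, R, T}

D → miss, frames (D)
F → miss, frames (D F)
J → miss, frames (D F J)
D → hit
T → miss, evict F, frames (D J T)
J → hit
D → hit
F → miss, evict T, frames (D J F)
D → hit
F → hit
D → hit
F → hit
R → miss, evict J, frames (D F R)
F → hit
R → hit
D → hit
R → hit
D → hit
R → hit
T → miss, evict F, frames (D R T)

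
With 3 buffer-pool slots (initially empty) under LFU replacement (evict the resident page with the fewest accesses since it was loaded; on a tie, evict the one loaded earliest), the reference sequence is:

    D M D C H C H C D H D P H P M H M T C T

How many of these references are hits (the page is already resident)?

D → fault, frames (D)
M → fault, frames (D M)
D → hit
C → fault, frames (D M C)
H → fault, evict M, frames (D C H)
C → hit
H → hit
C → hit
D → hit
H → hit
D → hit
P → fault, evict C, frames (D H P)
H → hit
P → hit
M → fault, evict P, frames (D H M)
H → hit
M → hit
T → fault, evict M, frames (D H T)
C → fault, evict T, frames (D H C)
T → fault, evict C, frames (D H T)
Hits: 11.

11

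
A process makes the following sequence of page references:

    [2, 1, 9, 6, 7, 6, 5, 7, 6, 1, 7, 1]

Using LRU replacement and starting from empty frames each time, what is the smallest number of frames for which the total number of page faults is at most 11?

f=1: 12 faults
f=2: 10 faults
f=3: 7 faults
f=4: 7 faults
f=5: 6 faults
f=6: 6 faults
Smallest f with faults ≤ 11 is 2.

2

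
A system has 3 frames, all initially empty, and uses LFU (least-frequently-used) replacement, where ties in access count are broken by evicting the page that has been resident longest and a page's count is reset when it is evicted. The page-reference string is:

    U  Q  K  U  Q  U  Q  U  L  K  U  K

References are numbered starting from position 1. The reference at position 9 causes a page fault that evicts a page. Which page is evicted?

K

pos 1: U -> fault, frames (U)
pos 2: Q -> fault, frames (U Q)
pos 3: K -> fault, frames (U Q K)
pos 4: U -> hit
pos 5: Q -> hit
pos 6: U -> hit
pos 7: Q -> hit
pos 8: U -> hit
pos 9: L -> fault, evict K, frames (U Q L)
At position 9, page K is evicted.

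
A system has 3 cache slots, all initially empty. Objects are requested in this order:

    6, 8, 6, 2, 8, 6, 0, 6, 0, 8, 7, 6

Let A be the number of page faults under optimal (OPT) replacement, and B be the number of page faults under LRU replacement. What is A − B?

Under OPT: F F . F . . F . . . F . → 5 faults.
Under LRU: F F . F . . F . . . F F → 6 faults.
A − B = 5 − 6 = -1.

-1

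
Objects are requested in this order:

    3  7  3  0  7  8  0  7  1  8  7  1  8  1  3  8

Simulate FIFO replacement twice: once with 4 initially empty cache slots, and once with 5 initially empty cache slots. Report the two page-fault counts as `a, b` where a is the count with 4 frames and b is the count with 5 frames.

4 frames: F F . F . F . . F . . . . . F . → 6 faults.
5 frames: F F . F . F . . F . . . . . . . → 5 faults.
5 < 6: adding a frame reduced faults, as is typical.

6, 5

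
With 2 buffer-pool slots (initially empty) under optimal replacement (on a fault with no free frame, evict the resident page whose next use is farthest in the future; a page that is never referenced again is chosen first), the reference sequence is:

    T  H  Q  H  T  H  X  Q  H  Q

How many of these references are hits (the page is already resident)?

4

T -> fault, frames [T]
H -> fault, frames [T, H]
Q -> fault, evict T, frames [H, Q]
H -> hit
T -> fault, evict Q, frames [H, T]
H -> hit
X -> fault, evict T, frames [H, X]
Q -> fault, evict X, frames [H, Q]
H -> hit
Q -> hit
Hits: 4.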